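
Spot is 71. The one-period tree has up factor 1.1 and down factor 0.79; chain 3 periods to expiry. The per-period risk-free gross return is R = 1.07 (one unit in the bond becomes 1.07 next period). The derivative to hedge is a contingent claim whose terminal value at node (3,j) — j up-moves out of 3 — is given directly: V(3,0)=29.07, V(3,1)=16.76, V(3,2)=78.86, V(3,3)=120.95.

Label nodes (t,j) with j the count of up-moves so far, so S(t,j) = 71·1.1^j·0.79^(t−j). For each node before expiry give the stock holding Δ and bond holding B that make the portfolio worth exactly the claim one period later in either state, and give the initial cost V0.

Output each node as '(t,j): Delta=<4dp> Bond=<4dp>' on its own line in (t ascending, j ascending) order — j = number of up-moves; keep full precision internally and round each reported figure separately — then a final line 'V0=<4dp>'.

Since d<R<u, set p* = (R−d)/(u−d) = 0.9032; price each node as the discounted p*-expectation of its children.
Terminal payoffs: V(3,0)=29.0700, V(3,1)=16.7600, V(3,2)=78.8600, V(3,3)=120.9500
(2,0): S=44.3111. Δ = (V_up−V_dn)/(S_up−S_dn) = (16.7600−29.0700)/(48.7422−35.0058) = -0.8962. V = [p*·16.7600 + (1−p*)·29.0700]/1.07 = 16.7769. B = V − Δ·S = 56.4866.
(2,1): S=61.6990. Δ = (V_up−V_dn)/(S_up−S_dn) = (78.8600−16.7600)/(67.8689−48.7422) = 3.2468. V = [p*·78.8600 + (1−p*)·16.7600]/1.07 = 68.0844. B = V − Δ·S = -132.2382.
(2,2): S=85.9100. Δ = (V_up−V_dn)/(S_up−S_dn) = (120.9500−78.8600)/(94.5010−67.8689) = 1.5804. V = [p*·120.9500 + (1−p*)·78.8600]/1.07 = 109.2306. B = V − Δ·S = -26.5436.
(1,0): S=56.0900. Δ = (V_up−V_dn)/(S_up−S_dn) = (68.0844−16.7769)/(61.6990−44.3111) = 2.9508. V = [p*·68.0844 + (1−p*)·16.7769]/1.07 = 58.9899. B = V − Δ·S = -106.5182.
(1,1): S=78.1000. Δ = (V_up−V_dn)/(S_up−S_dn) = (109.2306−68.0844)/(85.9100−61.6990) = 1.6995. V = [p*·109.2306 + (1−p*)·68.0844]/1.07 = 98.3633. B = V − Δ·S = -34.3664.
(0,0): S=71.0000. Δ = (V_up−V_dn)/(S_up−S_dn) = (98.3633−58.9899)/(78.1000−56.0900) = 1.7889. V = [p*·98.3633 + (1−p*)·58.9899]/1.07 = 88.3673. B = V − Δ·S = -38.6438.
The time-0 hedge costs 88.3673, which is the no-arbitrage price.

(0,0): Delta=1.7889 Bond=-38.6438
(1,0): Delta=2.9508 Bond=-106.5182
(1,1): Delta=1.6995 Bond=-34.3664
(2,0): Delta=-0.8962 Bond=56.4866
(2,1): Delta=3.2468 Bond=-132.2382
(2,2): Delta=1.5804 Bond=-26.5436
V0=88.3673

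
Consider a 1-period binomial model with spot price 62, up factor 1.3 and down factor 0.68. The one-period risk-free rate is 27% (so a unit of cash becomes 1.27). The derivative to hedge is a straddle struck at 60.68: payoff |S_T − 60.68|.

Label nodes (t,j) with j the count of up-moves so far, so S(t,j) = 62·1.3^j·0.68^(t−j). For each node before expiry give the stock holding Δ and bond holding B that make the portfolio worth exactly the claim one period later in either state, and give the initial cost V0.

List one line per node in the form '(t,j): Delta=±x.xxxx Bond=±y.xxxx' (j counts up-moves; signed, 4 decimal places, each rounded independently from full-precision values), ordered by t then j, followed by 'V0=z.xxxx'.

(0,0): Delta=0.0364 Bond=13.3736
V0=15.6317

Risk-neutral probability p* = (R−d)/(u−d) = (1.27−0.68)/(1.3−0.68) = 0.9516.
Terminal payoffs: V(1,0)=18.5200, V(1,1)=19.9200
Node (0,0) S=62.0000: V=(p*·19.9200+(1−p*)·18.5200)/1.27=15.6317; Δ=(19.9200−18.5200)/(80.6000−42.1600)=0.0364; B=V−Δ·S=13.3736
The time-0 hedge costs 15.6317, which is the no-arbitrage price.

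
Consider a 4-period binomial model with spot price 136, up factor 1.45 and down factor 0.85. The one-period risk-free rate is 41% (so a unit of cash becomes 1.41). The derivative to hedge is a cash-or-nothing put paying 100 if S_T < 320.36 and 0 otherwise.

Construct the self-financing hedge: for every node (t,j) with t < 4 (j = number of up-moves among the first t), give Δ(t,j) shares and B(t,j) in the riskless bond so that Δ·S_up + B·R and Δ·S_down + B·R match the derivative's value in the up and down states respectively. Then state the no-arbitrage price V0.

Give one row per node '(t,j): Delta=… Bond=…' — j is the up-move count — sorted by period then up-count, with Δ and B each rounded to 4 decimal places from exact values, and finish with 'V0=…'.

Risk-neutral probability p* = (R−d)/(u−d) = (1.41−0.85)/(1.45−0.85) = 0.9333.
At expiry t=4: V(4,0)=100.0000, V(4,1)=100.0000, V(4,2)=100.0000, V(4,3)=0.0000, V(4,4)=0.0000
  t=3,j=0: stock 83.5210 → up 121.1054 (V=100.0000), down 70.9928 (V=100.0000). Price 70.9220; hedge Δ=0.0000, bond B=70.9220.
  t=3,j=1: stock 142.4770 → up 206.5916 (V=100.0000), down 121.1054 (V=100.0000). Price 70.9220; hedge Δ=0.0000, bond B=70.9220.
  t=3,j=2: stock 243.0490 → up 352.4210 (V=0.0000), down 206.5916 (V=100.0000). Price 4.7281; hedge Δ=-0.6857, bond B=171.3948.
  t=3,j=3: stock 414.6130 → up 601.1889 (V=0.0000), down 352.4210 (V=0.0000). Price 0.0000; hedge Δ=0.0000, bond B=0.0000.
  t=2,j=0: stock 98.2600 → up 142.4770 (V=70.9220), down 83.5210 (V=70.9220). Price 50.2993; hedge Δ=0.0000, bond B=50.2993.
  t=2,j=1: stock 167.6200 → up 243.0490 (V=4.7281), down 142.4770 (V=70.9220). Price 6.4830; hedge Δ=-0.6582, bond B=116.8061.
  t=2,j=2: stock 285.9400 → up 414.6130 (V=0.0000), down 243.0490 (V=4.7281). Price 0.2236; hedge Δ=-0.0276, bond B=8.1038.
  t=1,j=0: stock 115.6000 → up 167.6200 (V=6.4830), down 98.2600 (V=50.2993). Price 6.6696; hedge Δ=-0.6317, bond B=79.6967.
  t=1,j=1: stock 197.2000 → up 285.9400 (V=0.2236), down 167.6200 (V=6.4830). Price 0.4545; hedge Δ=-0.0529, bond B=10.8869.
  t=0,j=0: stock 136.0000 → up 197.2000 (V=0.4545), down 115.6000 (V=6.6696). Price 0.6162; hedge Δ=-0.0762, bond B=10.9747.
Each (Δ,B) replicates both successor values, so the strategy is self-financing and V0 is arbitrage-free.

(0,0): Delta=-0.0762 Bond=10.9747
(1,0): Delta=-0.6317 Bond=79.6967
(1,1): Delta=-0.0529 Bond=10.8869
(2,0): Delta=0.0000 Bond=50.2993
(2,1): Delta=-0.6582 Bond=116.8061
(2,2): Delta=-0.0276 Bond=8.1038
(3,0): Delta=0.0000 Bond=70.9220
(3,1): Delta=0.0000 Bond=70.9220
(3,2): Delta=-0.6857 Bond=171.3948
(3,3): Delta=0.0000 Bond=0.0000
V0=0.6162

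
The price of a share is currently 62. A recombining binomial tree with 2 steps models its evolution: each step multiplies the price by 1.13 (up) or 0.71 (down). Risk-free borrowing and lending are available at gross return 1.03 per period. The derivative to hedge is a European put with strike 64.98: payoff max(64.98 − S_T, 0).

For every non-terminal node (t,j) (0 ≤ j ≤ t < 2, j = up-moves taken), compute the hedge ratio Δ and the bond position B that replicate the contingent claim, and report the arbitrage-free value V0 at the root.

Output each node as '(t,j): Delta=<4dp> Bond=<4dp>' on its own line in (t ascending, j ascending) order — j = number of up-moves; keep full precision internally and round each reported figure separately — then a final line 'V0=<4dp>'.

Under the risk-neutral measure, an up-move has probability p* = (R−d)/(u−d) = 0.7619 and values discount at R = 1.03.
Terminal payoffs: V(2,0)=33.7258, V(2,1)=15.2374, V(2,2)=0.0000
Node (1,0) S=44.0200: V=(p*·15.2374+(1−p*)·33.7258)/1.03=19.0674; Δ=(15.2374−33.7258)/(49.7426−31.2542)=-1.0000; B=V−Δ·S=63.0874
Node (1,1) S=70.0600: V=(p*·0.0000+(1−p*)·15.2374)/1.03=3.5223; Δ=(0.0000−15.2374)/(79.1678−49.7426)=-0.5178; B=V−Δ·S=39.8018
Node (0,0) S=62.0000: V=(p*·3.5223+(1−p*)·19.0674)/1.03=7.0131; Δ=(3.5223−19.0674)/(70.0600−44.0200)=-0.5970; B=V−Δ·S=44.0252
Self-financing check: at every node Δ·S+B equals the discounted successor values.

(0,0): Delta=-0.5970 Bond=44.0252
(1,0): Delta=-1.0000 Bond=63.0874
(1,1): Delta=-0.5178 Bond=39.8018
V0=7.0131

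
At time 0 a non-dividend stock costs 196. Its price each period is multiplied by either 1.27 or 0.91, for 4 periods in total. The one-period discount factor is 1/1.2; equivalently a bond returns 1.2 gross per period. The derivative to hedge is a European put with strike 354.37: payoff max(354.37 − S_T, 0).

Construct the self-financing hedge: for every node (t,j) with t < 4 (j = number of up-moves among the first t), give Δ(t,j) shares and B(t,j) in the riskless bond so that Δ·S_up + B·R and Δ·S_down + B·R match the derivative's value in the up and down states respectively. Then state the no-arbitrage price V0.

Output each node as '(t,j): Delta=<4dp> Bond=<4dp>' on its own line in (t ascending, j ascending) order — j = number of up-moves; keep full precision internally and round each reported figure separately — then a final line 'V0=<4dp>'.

(0,0): Delta=-0.3463 Bond=76.4952
(1,0): Delta=-0.9229 Bond=194.6527
(1,1): Delta=-0.2465 Bond=66.9663
(2,0): Delta=-1.0000 Bond=246.0903
(2,1): Delta=-0.9096 Bond=230.5643
(2,2): Delta=-0.1318 Bond=44.1032
(3,0): Delta=-1.0000 Bond=295.3083
(3,1): Delta=-1.0000 Bond=295.3083
(3,2): Delta=-0.8940 Bond=272.1800
(3,3): Delta=0.0000 Bond=0.0000
V0=8.6298

Risk-neutral probability p* = (R−d)/(u−d) = (1.2−0.91)/(1.27−0.91) = 0.8056.
At expiry t=4: V(4,0)=219.9631, V(4,1)=166.7911, V(4,2)=92.5841, V(4,3)=0.0000, V(4,4)=0.0000
(3,0): S=147.6999. Δ = (V_up−V_dn)/(S_up−S_dn) = (166.7911−219.9631)/(187.5789−134.4069) = -1.0000. V = [p*·166.7911 + (1−p*)·219.9631]/1.2 = 147.6084. B = V − Δ·S = 295.3083.
(3,1): S=206.1307. Δ = (V_up−V_dn)/(S_up−S_dn) = (92.5841−166.7911)/(261.7859−187.5789) = -1.0000. V = [p*·92.5841 + (1−p*)·166.7911]/1.2 = 89.1777. B = V − Δ·S = 295.3083.
(3,2): S=287.6768. Δ = (V_up−V_dn)/(S_up−S_dn) = (0.0000−92.5841)/(365.3496−261.7859) = -0.8940. V = [p*·0.0000 + (1−p*)·92.5841]/1.2 = 15.0020. B = V − Δ·S = 272.1800.
(3,3): S=401.4831. Δ = (V_up−V_dn)/(S_up−S_dn) = (0.0000−0.0000)/(509.8835−365.3496) = 0.0000. V = [p*·0.0000 + (1−p*)·0.0000]/1.2 = 0.0000. B = V − Δ·S = 0.0000.
(2,0): S=162.3076. Δ = (V_up−V_dn)/(S_up−S_dn) = (89.1777−147.6084)/(206.1307−147.6999) = -1.0000. V = [p*·89.1777 + (1−p*)·147.6084]/1.2 = 83.7827. B = V − Δ·S = 246.0903.
(2,1): S=226.5172. Δ = (V_up−V_dn)/(S_up−S_dn) = (15.0020−89.1777)/(287.6768−206.1307) = -0.9096. V = [p*·15.0020 + (1−p*)·89.1777]/1.2 = 24.5209. B = V − Δ·S = 230.5643.
(2,2): S=316.1284. Δ = (V_up−V_dn)/(S_up−S_dn) = (0.0000−15.0020)/(401.4831−287.6768) = -0.1318. V = [p*·0.0000 + (1−p*)·15.0020]/1.2 = 2.4309. B = V − Δ·S = 44.1032.
(1,0): S=178.3600. Δ = (V_up−V_dn)/(S_up−S_dn) = (24.5209−83.7827)/(226.5172−162.3076) = -0.9229. V = [p*·24.5209 + (1−p*)·83.7827]/1.2 = 30.0367. B = V − Δ·S = 194.6527.
(1,1): S=248.9200. Δ = (V_up−V_dn)/(S_up−S_dn) = (2.4309−24.5209)/(316.1284−226.5172) = -0.2465. V = [p*·2.4309 + (1−p*)·24.5209]/1.2 = 5.6051. B = V − Δ·S = 66.9663.
(0,0): S=196.0000. Δ = (V_up−V_dn)/(S_up−S_dn) = (5.6051−30.0367)/(248.9200−178.3600) = -0.3463. V = [p*·5.6051 + (1−p*)·30.0367]/1.2 = 8.6298. B = V − Δ·S = 76.4952.
Root portfolio cost Δ·196+B reproduces V0=8.6298.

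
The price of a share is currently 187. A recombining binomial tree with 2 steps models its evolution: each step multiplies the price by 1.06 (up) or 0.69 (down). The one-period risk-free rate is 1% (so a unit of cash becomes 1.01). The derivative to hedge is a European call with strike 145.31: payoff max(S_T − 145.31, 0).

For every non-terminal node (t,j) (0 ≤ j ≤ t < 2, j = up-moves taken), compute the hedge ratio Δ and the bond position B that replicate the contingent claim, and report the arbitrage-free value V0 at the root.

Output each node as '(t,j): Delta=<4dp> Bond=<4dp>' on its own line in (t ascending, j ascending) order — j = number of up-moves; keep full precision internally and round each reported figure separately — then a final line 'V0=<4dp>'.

Risk-neutral probability p* = (R−d)/(u−d) = (1.01−0.69)/(1.06−0.69) = 0.8649.
Terminal values V(2,·): V(2,0)=0.0000, V(2,1)=0.0000, V(2,2)=64.8032
(1,0): S=129.0300. Δ = (V_up−V_dn)/(S_up−S_dn) = (0.0000−0.0000)/(136.7718−89.0307) = 0.0000. V = [p*·0.0000 + (1−p*)·0.0000]/1.01 = 0.0000. B = V − Δ·S = 0.0000.
(1,1): S=198.2200. Δ = (V_up−V_dn)/(S_up−S_dn) = (64.8032−0.0000)/(210.1132−136.7718) = 0.8836. V = [p*·64.8032 + (1−p*)·0.0000]/1.01 = 55.4911. B = V − Δ·S = -119.6527.
(0,0): S=187.0000. Δ = (V_up−V_dn)/(S_up−S_dn) = (55.4911−0.0000)/(198.2200−129.0300) = 0.8020. V = [p*·55.4911 + (1−p*)·0.0000]/1.01 = 47.5171. B = V − Δ·S = -102.4588.
The time-0 hedge costs 47.5171, which is the no-arbitrage price.

(0,0): Delta=0.8020 Bond=-102.4588
(1,0): Delta=0.0000 Bond=0.0000
(1,1): Delta=0.8836 Bond=-119.6527
V0=47.5171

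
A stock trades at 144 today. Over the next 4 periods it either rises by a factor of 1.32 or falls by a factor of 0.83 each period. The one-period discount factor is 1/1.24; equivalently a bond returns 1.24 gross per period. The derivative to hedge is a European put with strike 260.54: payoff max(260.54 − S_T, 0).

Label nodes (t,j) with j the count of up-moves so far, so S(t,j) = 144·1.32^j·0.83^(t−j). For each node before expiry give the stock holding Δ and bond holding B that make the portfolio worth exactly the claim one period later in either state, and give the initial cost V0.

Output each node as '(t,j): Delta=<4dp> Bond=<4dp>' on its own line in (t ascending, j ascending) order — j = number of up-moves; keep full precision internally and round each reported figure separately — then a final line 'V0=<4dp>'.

Under the risk-neutral measure, an up-move has probability p* = (R−d)/(u−d) = 0.8367 and values discount at R = 1.24.
Terminal payoffs: V(4,0)=192.2000, V(4,1)=151.8547, V(4,2)=87.6911, V(4,3)=0.0000, V(4,4)=0.0000
  t=3,j=0: stock 82.3373 → up 108.6853 (V=151.8547), down 68.3400 (V=192.2000). Price 127.7756; hedge Δ=-1.0000, bond B=210.1129.
  t=3,j=1: stock 130.9461 → up 172.8489 (V=87.6911), down 108.6853 (V=151.8547). Price 79.1668; hedge Δ=-1.0000, bond B=210.1129.
  t=3,j=2: stock 208.2516 → up 274.8922 (V=0.0000), down 172.8489 (V=87.6911). Price 11.5459; hedge Δ=-0.8594, bond B=190.5074.
  t=3,j=3: stock 331.1954 → up 437.1779 (V=0.0000), down 274.8922 (V=0.0000). Price 0.0000; hedge Δ=0.0000, bond B=0.0000.
  t=2,j=0: stock 99.2016 → up 130.9461 (V=79.1668), down 82.3373 (V=127.7756). Price 70.2443; hedge Δ=-1.0000, bond B=169.4459.
  t=2,j=1: stock 157.7664 → up 208.2516 (V=11.5459), down 130.9461 (V=79.1668). Price 18.2146; hedge Δ=-0.8747, bond B=156.2164.
  t=2,j=2: stock 250.9056 → up 331.1954 (V=0.0000), down 208.2516 (V=11.5459). Price 1.5202; hedge Δ=-0.0939, bond B=25.0833.
  t=1,j=0: stock 119.5200 → up 157.7664 (V=18.2146), down 99.2016 (V=70.2443). Price 21.5397; hedge Δ=-0.8884, bond B=127.7228.
  t=1,j=1: stock 190.0800 → up 250.9056 (V=1.5202), down 157.7664 (V=18.2146). Price 3.4240; hedge Δ=-0.1792, bond B=37.4942.
  t=0,j=0: stock 144.0000 → up 190.0800 (V=3.4240), down 119.5200 (V=21.5397). Price 5.1465; hedge Δ=-0.2567, bond B=42.1172.
Check: Δ(0,0)·S0 + B(0,0) = 5.1465 = V0.

(0,0): Delta=-0.2567 Bond=42.1172
(1,0): Delta=-0.8884 Bond=127.7228
(1,1): Delta=-0.1792 Bond=37.4942
(2,0): Delta=-1.0000 Bond=169.4459
(2,1): Delta=-0.8747 Bond=156.2164
(2,2): Delta=-0.0939 Bond=25.0833
(3,0): Delta=-1.0000 Bond=210.1129
(3,1): Delta=-1.0000 Bond=210.1129
(3,2): Delta=-0.8594 Bond=190.5074
(3,3): Delta=0.0000 Bond=0.0000
V0=5.1465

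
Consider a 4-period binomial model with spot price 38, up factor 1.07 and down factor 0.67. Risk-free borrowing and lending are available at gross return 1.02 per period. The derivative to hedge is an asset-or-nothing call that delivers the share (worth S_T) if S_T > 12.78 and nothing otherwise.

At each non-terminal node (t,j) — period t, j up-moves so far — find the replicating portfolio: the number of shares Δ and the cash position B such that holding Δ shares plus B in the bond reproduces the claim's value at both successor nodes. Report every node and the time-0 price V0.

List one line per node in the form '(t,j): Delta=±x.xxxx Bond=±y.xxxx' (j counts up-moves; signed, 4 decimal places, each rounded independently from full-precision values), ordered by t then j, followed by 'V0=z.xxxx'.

Under the risk-neutral measure, an up-move has probability p* = (R−d)/(u−d) = 0.8750 and values discount at R = 1.02.
Terminal values V(4,·): V(4,0)=0.0000, V(4,1)=0.0000, V(4,2)=19.5299, V(4,3)=31.1896, V(4,4)=49.8102
Node (3,0) S=11.4290: V=(p*·0.0000+(1−p*)·0.0000)/1.02=0.0000; Δ=(0.0000−0.0000)/(12.2290−7.6574)=0.0000; B=V−Δ·S=0.0000
Node (3,1) S=18.2523: V=(p*·19.5299+(1−p*)·0.0000)/1.02=16.7536; Δ=(19.5299−0.0000)/(19.5299−12.2290)=2.6750; B=V−Δ·S=-32.0712
Node (3,2) S=29.1492: V=(p*·31.1896+(1−p*)·19.5299)/1.02=29.1492; Δ=(31.1896−19.5299)/(31.1896−19.5299)=1.0000; B=V−Δ·S=0.0000
Node (3,3) S=46.5516: V=(p*·49.8102+(1−p*)·31.1896)/1.02=46.5516; Δ=(49.8102−31.1896)/(49.8102−31.1896)=1.0000; B=V−Δ·S=0.0000
Node (2,0) S=17.0582: V=(p*·16.7536+(1−p*)·0.0000)/1.02=14.3720; Δ=(16.7536−0.0000)/(18.2523−11.4290)=2.4554; B=V−Δ·S=-27.5121
Node (2,1) S=27.2422: V=(p*·29.1492+(1−p*)·16.7536)/1.02=27.0585; Δ=(29.1492−16.7536)/(29.1492−18.2523)=1.1375; B=V−Δ·S=-3.9303
Node (2,2) S=43.5062: V=(p*·46.5516+(1−p*)·29.1492)/1.02=43.5062; Δ=(46.5516−29.1492)/(46.5516−29.1492)=1.0000; B=V−Δ·S=0.0000
Node (1,0) S=25.4600: V=(p*·27.0585+(1−p*)·14.3720)/1.02=24.9733; Δ=(27.0585−14.3720)/(27.2422−17.0582)=1.2457; B=V−Δ·S=-6.7432
Node (1,1) S=40.6600: V=(p*·43.5062+(1−p*)·27.0585)/1.02=40.6375; Δ=(43.5062−27.0585)/(43.5062−27.2422)=1.0113; B=V−Δ·S=-0.4817
Node (0,0) S=38.0000: V=(p*·40.6375+(1−p*)·24.9733)/1.02=37.9210; Δ=(40.6375−24.9733)/(40.6600−25.4600)=1.0305; B=V−Δ·S=-1.2396
Root portfolio cost Δ·38+B reproduces V0=37.9210.

(0,0): Delta=1.0305 Bond=-1.2396
(1,0): Delta=1.2457 Bond=-6.7432
(1,1): Delta=1.0113 Bond=-0.4817
(2,0): Delta=2.4554 Bond=-27.5121
(2,1): Delta=1.1375 Bond=-3.9303
(2,2): Delta=1.0000 Bond=0.0000
(3,0): Delta=0.0000 Bond=0.0000
(3,1): Delta=2.6750 Bond=-32.0712
(3,2): Delta=1.0000 Bond=0.0000
(3,3): Delta=1.0000 Bond=0.0000
V0=37.9210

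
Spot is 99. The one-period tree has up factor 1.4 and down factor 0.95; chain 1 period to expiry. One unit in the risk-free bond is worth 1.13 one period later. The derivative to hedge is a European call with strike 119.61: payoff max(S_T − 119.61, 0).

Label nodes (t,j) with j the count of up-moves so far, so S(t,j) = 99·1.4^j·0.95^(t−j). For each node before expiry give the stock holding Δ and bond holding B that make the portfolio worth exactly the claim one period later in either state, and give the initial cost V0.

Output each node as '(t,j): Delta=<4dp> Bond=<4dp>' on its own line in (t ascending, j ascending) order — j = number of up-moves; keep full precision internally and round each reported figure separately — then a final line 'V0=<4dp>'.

(0,0): Delta=0.4263 Bond=-35.4779
V0=6.7221

Risk-neutral probability p* = (R−d)/(u−d) = (1.13−0.95)/(1.4−0.95) = 0.4000.
At expiry t=1: V(1,0)=0.0000, V(1,1)=18.9900
(0,0): S=99.0000. Δ = (V_up−V_dn)/(S_up−S_dn) = (18.9900−0.0000)/(138.6000−94.0500) = 0.4263. V = [p*·18.9900 + (1−p*)·0.0000]/1.13 = 6.7221. B = V − Δ·S = -35.4779.
The time-0 hedge costs 6.7221, which is the no-arbitrage price.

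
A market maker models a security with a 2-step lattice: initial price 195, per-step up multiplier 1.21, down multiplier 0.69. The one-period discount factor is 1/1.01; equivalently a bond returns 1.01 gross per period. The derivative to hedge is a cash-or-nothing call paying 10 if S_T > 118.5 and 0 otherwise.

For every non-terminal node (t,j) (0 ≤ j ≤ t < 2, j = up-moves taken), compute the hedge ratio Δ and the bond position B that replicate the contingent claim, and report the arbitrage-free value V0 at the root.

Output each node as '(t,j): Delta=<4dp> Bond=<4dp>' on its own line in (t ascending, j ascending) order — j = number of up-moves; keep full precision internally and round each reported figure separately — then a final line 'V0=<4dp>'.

(0,0): Delta=0.0376 Bond=1.0296
(1,0): Delta=0.1429 Bond=-13.1379
(1,1): Delta=0.0000 Bond=9.9010
V0=8.3528

No-arbitrage ⇒ martingale measure with p* = (R−d)/(u−d) = 0.6154.
At expiry t=2: V(2,0)=0.0000, V(2,1)=10.0000, V(2,2)=10.0000
(1,0): S=134.5500. Δ = (V_up−V_dn)/(S_up−S_dn) = (10.0000−0.0000)/(162.8055−92.8395) = 0.1429. V = [p*·10.0000 + (1−p*)·0.0000]/1.01 = 6.0929. B = V − Δ·S = -13.1379.
(1,1): S=235.9500. Δ = (V_up−V_dn)/(S_up−S_dn) = (10.0000−10.0000)/(285.4995−162.8055) = 0.0000. V = [p*·10.0000 + (1−p*)·10.0000]/1.01 = 9.9010. B = V − Δ·S = 9.9010.
(0,0): S=195.0000. Δ = (V_up−V_dn)/(S_up−S_dn) = (9.9010−6.0929)/(235.9500−134.5500) = 0.0376. V = [p*·9.9010 + (1−p*)·6.0929]/1.01 = 8.3528. B = V − Δ·S = 1.0296.
The time-0 hedge costs 8.3528, which is the no-arbitrage price.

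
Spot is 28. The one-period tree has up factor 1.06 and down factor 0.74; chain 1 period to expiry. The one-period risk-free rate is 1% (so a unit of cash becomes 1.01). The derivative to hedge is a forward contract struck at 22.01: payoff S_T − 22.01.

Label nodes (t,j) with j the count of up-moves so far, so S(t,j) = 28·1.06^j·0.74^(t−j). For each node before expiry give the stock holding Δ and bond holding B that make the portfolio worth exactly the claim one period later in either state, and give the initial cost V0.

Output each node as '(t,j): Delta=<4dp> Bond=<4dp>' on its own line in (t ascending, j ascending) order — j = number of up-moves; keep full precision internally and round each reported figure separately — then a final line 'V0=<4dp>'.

(0,0): Delta=1.0000 Bond=-21.7921
V0=6.2079

Under the risk-neutral measure, an up-move has probability p* = (R−d)/(u−d) = 0.8437 and values discount at R = 1.01.
Payoff layer (t=1): V(1,0)=-1.2900, V(1,1)=7.6700
Node (0,0) S=28.0000: V=(p*·7.6700+(1−p*)·-1.2900)/1.01=6.2079; Δ=(7.6700−-1.2900)/(29.6800−20.7200)=1.0000; B=V−Δ·S=-21.7921
Self-financing check: at every node Δ·S+B equals the discounted successor values.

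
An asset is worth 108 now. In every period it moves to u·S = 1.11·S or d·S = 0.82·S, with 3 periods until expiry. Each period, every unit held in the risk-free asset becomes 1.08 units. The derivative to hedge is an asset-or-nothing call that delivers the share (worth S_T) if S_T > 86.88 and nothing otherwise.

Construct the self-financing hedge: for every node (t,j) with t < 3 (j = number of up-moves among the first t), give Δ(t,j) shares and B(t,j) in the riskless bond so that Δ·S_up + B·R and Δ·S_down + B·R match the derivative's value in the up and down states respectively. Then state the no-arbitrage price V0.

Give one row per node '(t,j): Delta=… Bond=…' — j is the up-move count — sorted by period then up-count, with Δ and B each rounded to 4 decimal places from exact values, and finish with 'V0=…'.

(0,0): Delta=1.4031 Bond=-45.4315
(1,0): Delta=3.5270 Bond=-237.1523
(1,1): Delta=1.2221 Bond=-27.3637
(2,0): Delta=0.0000 Bond=0.0000
(2,1): Delta=3.8276 Bond=-285.6773
(2,2): Delta=1.0000 Bond=0.0000
V0=106.1059

Since d<R<u, set p* = (R−d)/(u−d) = 0.8966; price each node as the discounted p*-expectation of its children.
Terminal payoffs: V(3,0)=0.0000, V(3,1)=0.0000, V(3,2)=109.1148, V(3,3)=147.7041
(2,0): S=72.6192. Δ = (V_up−V_dn)/(S_up−S_dn) = (0.0000−0.0000)/(80.6073−59.5477) = 0.0000. V = [p*·0.0000 + (1−p*)·0.0000]/1.08 = 0.0000. B = V − Δ·S = 0.0000.
(2,1): S=98.3016. Δ = (V_up−V_dn)/(S_up−S_dn) = (109.1148−0.0000)/(109.1148−80.6073) = 3.8276. V = [p*·109.1148 + (1−p*)·0.0000]/1.08 = 90.5806. B = V − Δ·S = -285.6773.
(2,2): S=133.0668. Δ = (V_up−V_dn)/(S_up−S_dn) = (147.7041−109.1148)/(147.7041−109.1148) = 1.0000. V = [p*·147.7041 + (1−p*)·109.1148]/1.08 = 133.0668. B = V − Δ·S = 0.0000.
(1,0): S=88.5600. Δ = (V_up−V_dn)/(S_up−S_dn) = (90.5806−0.0000)/(98.3016−72.6192) = 3.5270. V = [p*·90.5806 + (1−p*)·0.0000]/1.08 = 75.1946. B = V − Δ·S = -237.1523.
(1,1): S=119.8800. Δ = (V_up−V_dn)/(S_up−S_dn) = (133.0668−90.5806)/(133.0668−98.3016) = 1.2221. V = [p*·133.0668 + (1−p*)·90.5806]/1.08 = 119.1404. B = V − Δ·S = -27.3637.
(0,0): S=108.0000. Δ = (V_up−V_dn)/(S_up−S_dn) = (119.1404−75.1946)/(119.8800−88.5600) = 1.4031. V = [p*·119.1404 + (1−p*)·75.1946]/1.08 = 106.1059. B = V − Δ·S = -45.4315.
Root portfolio cost Δ·108+B reproduces V0=106.1059.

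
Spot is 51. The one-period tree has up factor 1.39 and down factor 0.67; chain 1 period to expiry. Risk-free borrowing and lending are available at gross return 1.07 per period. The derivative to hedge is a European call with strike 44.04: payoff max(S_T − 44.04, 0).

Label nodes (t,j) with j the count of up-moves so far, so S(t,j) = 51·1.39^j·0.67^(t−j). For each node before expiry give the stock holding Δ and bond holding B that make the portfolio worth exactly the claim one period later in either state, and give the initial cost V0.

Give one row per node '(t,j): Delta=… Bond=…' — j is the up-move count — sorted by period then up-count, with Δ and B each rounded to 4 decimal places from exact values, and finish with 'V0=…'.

No-arbitrage ⇒ martingale measure with p* = (R−d)/(u−d) = 0.5556.
Payoff layer (t=1): V(1,0)=0.0000, V(1,1)=26.8500
Node (0,0) S=51.0000: V=(p*·26.8500+(1−p*)·0.0000)/1.07=13.9408; Δ=(26.8500−0.0000)/(70.8900−34.1700)=0.7312; B=V−Δ·S=-23.3509
Each (Δ,B) replicates both successor values, so the strategy is self-financing and V0 is arbitrage-free.

(0,0): Delta=0.7312 Bond=-23.3509
V0=13.9408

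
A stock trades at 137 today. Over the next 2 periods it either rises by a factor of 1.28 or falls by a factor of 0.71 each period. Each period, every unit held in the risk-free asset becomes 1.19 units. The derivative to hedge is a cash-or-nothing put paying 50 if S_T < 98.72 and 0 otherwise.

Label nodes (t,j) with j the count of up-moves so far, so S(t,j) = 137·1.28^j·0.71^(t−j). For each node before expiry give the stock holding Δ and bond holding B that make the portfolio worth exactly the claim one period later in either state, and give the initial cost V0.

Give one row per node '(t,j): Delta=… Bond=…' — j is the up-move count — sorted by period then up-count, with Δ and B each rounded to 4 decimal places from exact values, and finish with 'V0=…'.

(0,0): Delta=-0.0850 Bond=12.5193
(1,0): Delta=-0.9018 Bond=94.3535
(1,1): Delta=0.0000 Bond=0.0000
V0=0.8803

The replicating-portfolio and risk-neutral prices coincide; use p* = (1.19−0.71)/(1.28−0.71) = 0.8421 for the latter.
At expiry t=2: V(2,0)=50.0000, V(2,1)=0.0000, V(2,2)=0.0000
  t=1,j=0: stock 97.2700 → up 124.5056 (V=0.0000), down 69.0617 (V=50.0000). Price 6.6342; hedge Δ=-0.9018, bond B=94.3535.
  t=1,j=1: stock 175.3600 → up 224.4608 (V=0.0000), down 124.5056 (V=0.0000). Price 0.0000; hedge Δ=0.0000, bond B=0.0000.
  t=0,j=0: stock 137.0000 → up 175.3600 (V=0.0000), down 97.2700 (V=6.6342). Price 0.8803; hedge Δ=-0.0850, bond B=12.5193.
Self-financing check: at every node Δ·S+B equals the discounted successor values.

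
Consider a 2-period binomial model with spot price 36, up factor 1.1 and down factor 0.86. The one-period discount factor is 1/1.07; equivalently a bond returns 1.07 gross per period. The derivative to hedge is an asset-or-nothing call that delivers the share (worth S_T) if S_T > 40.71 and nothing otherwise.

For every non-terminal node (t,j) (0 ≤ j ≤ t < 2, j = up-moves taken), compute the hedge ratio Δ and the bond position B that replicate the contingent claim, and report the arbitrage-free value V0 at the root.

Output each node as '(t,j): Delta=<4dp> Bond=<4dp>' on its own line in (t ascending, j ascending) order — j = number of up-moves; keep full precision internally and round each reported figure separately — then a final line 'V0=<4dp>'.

Under the risk-neutral measure, an up-move has probability p* = (R−d)/(u−d) = 0.8750 and values discount at R = 1.07.
Payoff layer (t=2): V(2,0)=0.0000, V(2,1)=0.0000, V(2,2)=43.5600
  t=1,j=0: stock 30.9600 → up 34.0560 (V=0.0000), down 26.6256 (V=0.0000). Price 0.0000; hedge Δ=0.0000, bond B=0.0000.
  t=1,j=1: stock 39.6000 → up 43.5600 (V=43.5600), down 34.0560 (V=0.0000). Price 35.6215; hedge Δ=4.5833, bond B=-145.8785.
  t=0,j=0: stock 36.0000 → up 39.6000 (V=35.6215), down 30.9600 (V=0.0000). Price 29.1297; hedge Δ=4.1229, bond B=-119.2932.
Root portfolio cost Δ·36+B reproduces V0=29.1297.

(0,0): Delta=4.1229 Bond=-119.2932
(1,0): Delta=0.0000 Bond=0.0000
(1,1): Delta=4.5833 Bond=-145.8785
V0=29.1297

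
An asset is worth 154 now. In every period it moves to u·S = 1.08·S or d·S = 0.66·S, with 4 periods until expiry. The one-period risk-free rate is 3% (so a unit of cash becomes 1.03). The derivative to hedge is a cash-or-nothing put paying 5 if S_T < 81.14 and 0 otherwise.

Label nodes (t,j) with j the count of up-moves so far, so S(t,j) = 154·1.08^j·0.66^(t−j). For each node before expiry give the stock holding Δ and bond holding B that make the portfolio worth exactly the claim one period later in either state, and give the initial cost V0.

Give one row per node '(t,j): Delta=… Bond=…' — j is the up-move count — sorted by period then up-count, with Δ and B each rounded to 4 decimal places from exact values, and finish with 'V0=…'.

Under the risk-neutral measure, an up-move has probability p* = (R−d)/(u−d) = 0.8810 and values discount at R = 1.03.
Terminal values V(4,·): V(4,0)=5.0000, V(4,1)=5.0000, V(4,2)=5.0000, V(4,3)=0.0000, V(4,4)=0.0000
(3,0): S=44.2744. Δ = (V_up−V_dn)/(S_up−S_dn) = (5.0000−5.0000)/(47.8163−29.2211) = 0.0000. V = [p*·5.0000 + (1−p*)·5.0000]/1.03 = 4.8544. B = V − Δ·S = 4.8544.
(3,1): S=72.4490. Δ = (V_up−V_dn)/(S_up−S_dn) = (5.0000−5.0000)/(78.2449−47.8163) = 0.0000. V = [p*·5.0000 + (1−p*)·5.0000]/1.03 = 4.8544. B = V − Δ·S = 4.8544.
(3,2): S=118.5529. Δ = (V_up−V_dn)/(S_up−S_dn) = (0.0000−5.0000)/(128.0371−78.2449) = -0.1004. V = [p*·0.0000 + (1−p*)·5.0000]/1.03 = 0.5779. B = V − Δ·S = 12.4827.
(3,3): S=193.9956. Δ = (V_up−V_dn)/(S_up−S_dn) = (0.0000−0.0000)/(209.5153−128.0371) = 0.0000. V = [p*·0.0000 + (1−p*)·0.0000]/1.03 = 0.0000. B = V − Δ·S = 0.0000.
(2,0): S=67.0824. Δ = (V_up−V_dn)/(S_up−S_dn) = (4.8544−4.8544)/(72.4490−44.2744) = 0.0000. V = [p*·4.8544 + (1−p*)·4.8544]/1.03 = 4.7130. B = V − Δ·S = 4.7130.
(2,1): S=109.7712. Δ = (V_up−V_dn)/(S_up−S_dn) = (0.5779−4.8544)/(118.5529−72.4490) = -0.0928. V = [p*·0.5779 + (1−p*)·4.8544]/1.03 = 1.0553. B = V − Δ·S = 11.2374.
(2,2): S=179.6256. Δ = (V_up−V_dn)/(S_up−S_dn) = (0.0000−0.5779)/(193.9956−118.5529) = -0.0077. V = [p*·0.0000 + (1−p*)·0.5779]/1.03 = 0.0668. B = V − Δ·S = 1.4427.
(1,0): S=101.6400. Δ = (V_up−V_dn)/(S_up−S_dn) = (1.0553−4.7130)/(109.7712−67.0824) = -0.0857. V = [p*·1.0553 + (1−p*)·4.7130]/1.03 = 1.4474. B = V − Δ·S = 10.1560.
(1,1): S=166.3200. Δ = (V_up−V_dn)/(S_up−S_dn) = (0.0668−1.0553)/(179.6256−109.7712) = -0.0142. V = [p*·0.0668 + (1−p*)·1.0553]/1.03 = 0.1791. B = V − Δ·S = 2.5328.
(0,0): S=154.0000. Δ = (V_up−V_dn)/(S_up−S_dn) = (0.1791−1.4474)/(166.3200−101.6400) = -0.0196. V = [p*·0.1791 + (1−p*)·1.4474]/1.03 = 0.3205. B = V − Δ·S = 3.3401.
The time-0 hedge costs 0.3205, which is the no-arbitrage price.

(0,0): Delta=-0.0196 Bond=3.3401
(1,0): Delta=-0.0857 Bond=10.1560
(1,1): Delta=-0.0142 Bond=2.5328
(2,0): Delta=0.0000 Bond=4.7130
(2,1): Delta=-0.0928 Bond=11.2374
(2,2): Delta=-0.0077 Bond=1.4427
(3,0): Delta=0.0000 Bond=4.8544
(3,1): Delta=0.0000 Bond=4.8544
(3,2): Delta=-0.1004 Bond=12.4827
(3,3): Delta=0.0000 Bond=0.0000
V0=0.3205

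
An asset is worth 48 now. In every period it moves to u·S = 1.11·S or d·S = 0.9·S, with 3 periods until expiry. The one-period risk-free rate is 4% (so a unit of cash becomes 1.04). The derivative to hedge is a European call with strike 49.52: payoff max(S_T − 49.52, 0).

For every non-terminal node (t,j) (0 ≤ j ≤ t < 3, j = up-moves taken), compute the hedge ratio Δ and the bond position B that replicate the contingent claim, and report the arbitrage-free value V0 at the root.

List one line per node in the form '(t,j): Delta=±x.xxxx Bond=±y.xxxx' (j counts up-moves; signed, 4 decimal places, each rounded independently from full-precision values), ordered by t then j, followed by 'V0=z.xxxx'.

The replicating-portfolio and risk-neutral prices coincide; use p* = (1.04−0.9)/(1.11−0.9) = 0.6667 for the latter.
At expiry t=3: V(3,0)=0.0000, V(3,1)=0.0000, V(3,2)=3.7067, V(3,3)=16.1263
Node (2,0) S=38.8800: V=(p*·0.0000+(1−p*)·0.0000)/1.04=0.0000; Δ=(0.0000−0.0000)/(43.1568−34.9920)=0.0000; B=V−Δ·S=0.0000
Node (2,1) S=47.9520: V=(p*·3.7067+(1−p*)·0.0000)/1.04=2.3761; Δ=(3.7067−0.0000)/(53.2267−43.1568)=0.3681; B=V−Δ·S=-15.2749
Node (2,2) S=59.1408: V=(p*·16.1263+(1−p*)·3.7067)/1.04=11.5254; Δ=(16.1263−3.7067)/(65.6463−53.2267)=1.0000; B=V−Δ·S=-47.6154
Node (1,0) S=43.2000: V=(p*·2.3761+(1−p*)·0.0000)/1.04=1.5231; Δ=(2.3761−0.0000)/(47.9520−38.8800)=0.2619; B=V−Δ·S=-9.7916
Node (1,1) S=53.2800: V=(p*·11.5254+(1−p*)·2.3761)/1.04=8.1497; Δ=(11.5254−2.3761)/(59.1408−47.9520)=0.8177; B=V−Δ·S=-35.4185
Node (0,0) S=48.0000: V=(p*·8.1497+(1−p*)·1.5231)/1.04=5.7123; Δ=(8.1497−1.5231)/(53.2800−43.2000)=0.6574; B=V−Δ·S=-25.8425
Each (Δ,B) replicates both successor values, so the strategy is self-financing and V0 is arbitrage-free.

(0,0): Delta=0.6574 Bond=-25.8425
(1,0): Delta=0.2619 Bond=-9.7916
(1,1): Delta=0.8177 Bond=-35.4185
(2,0): Delta=0.0000 Bond=0.0000
(2,1): Delta=0.3681 Bond=-15.2749
(2,2): Delta=1.0000 Bond=-47.6154
V0=5.7123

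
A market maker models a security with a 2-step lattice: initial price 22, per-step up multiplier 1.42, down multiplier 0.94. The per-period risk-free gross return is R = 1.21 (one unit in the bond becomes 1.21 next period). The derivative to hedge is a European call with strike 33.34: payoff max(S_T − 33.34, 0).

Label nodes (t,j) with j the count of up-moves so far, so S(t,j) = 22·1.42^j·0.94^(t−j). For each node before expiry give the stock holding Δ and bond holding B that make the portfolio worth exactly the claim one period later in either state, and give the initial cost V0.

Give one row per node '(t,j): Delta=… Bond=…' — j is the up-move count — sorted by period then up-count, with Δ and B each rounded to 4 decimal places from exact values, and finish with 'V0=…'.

(0,0): Delta=0.4852 Bond=-8.2919
(1,0): Delta=0.0000 Bond=0.0000
(1,1): Delta=0.7350 Bond=-17.8367
V0=2.3817

Risk-neutral probability p* = (R−d)/(u−d) = (1.21−0.94)/(1.42−0.94) = 0.5625.
At expiry t=2: V(2,0)=0.0000, V(2,1)=0.0000, V(2,2)=11.0208
(1,0): S=20.6800. Δ = (V_up−V_dn)/(S_up−S_dn) = (0.0000−0.0000)/(29.3656−19.4392) = 0.0000. V = [p*·0.0000 + (1−p*)·0.0000]/1.21 = 0.0000. B = V − Δ·S = 0.0000.
(1,1): S=31.2400. Δ = (V_up−V_dn)/(S_up−S_dn) = (11.0208−0.0000)/(44.3608−29.3656) = 0.7350. V = [p*·11.0208 + (1−p*)·0.0000]/1.21 = 5.1233. B = V − Δ·S = -17.8367.
(0,0): S=22.0000. Δ = (V_up−V_dn)/(S_up−S_dn) = (5.1233−0.0000)/(31.2400−20.6800) = 0.4852. V = [p*·5.1233 + (1−p*)·0.0000]/1.21 = 2.3817. B = V − Δ·S = -8.2919.
Root portfolio cost Δ·22+B reproduces V0=2.3817.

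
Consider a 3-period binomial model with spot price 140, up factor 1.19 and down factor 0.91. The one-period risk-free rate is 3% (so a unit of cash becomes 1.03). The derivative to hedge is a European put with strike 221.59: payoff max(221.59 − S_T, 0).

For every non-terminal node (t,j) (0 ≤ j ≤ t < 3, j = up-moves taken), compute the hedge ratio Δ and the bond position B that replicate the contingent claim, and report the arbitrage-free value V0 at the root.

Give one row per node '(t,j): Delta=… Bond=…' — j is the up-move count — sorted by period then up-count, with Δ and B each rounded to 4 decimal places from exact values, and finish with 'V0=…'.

The replicating-portfolio and risk-neutral prices coincide; use p* = (1.03−0.91)/(1.19−0.91) = 0.4286 for the latter.
Terminal values V(3,·): V(3,0)=116.0901, V(3,1)=83.6285, V(3,2)=41.1789, V(3,3)=0.0000
  t=2,j=0: stock 115.9340 → up 137.9615 (V=83.6285), down 105.4999 (V=116.0901). Price 99.2019; hedge Δ=-1.0000, bond B=215.1359.
  t=2,j=1: stock 151.6060 → up 180.4111 (V=41.1789), down 137.9615 (V=83.6285). Price 63.5299; hedge Δ=-1.0000, bond B=215.1359.
  t=2,j=2: stock 198.2540 → up 235.9223 (V=0.0000), down 180.4111 (V=41.1789). Price 22.8454; hedge Δ=-0.7418, bond B=169.9128.
  t=1,j=0: stock 127.4000 → up 151.6060 (V=63.5299), down 115.9340 (V=99.2019). Price 81.4698; hedge Δ=-1.0000, bond B=208.8698.
  t=1,j=1: stock 166.6000 → up 198.2540 (V=22.8454), down 151.6060 (V=63.5299). Price 44.7512; hedge Δ=-0.8722, bond B=190.0530.
  t=0,j=0: stock 140.0000 → up 166.6000 (V=44.7512), down 127.4000 (V=81.4698). Price 63.8187; hedge Δ=-0.9367, bond B=194.9568.
Root portfolio cost Δ·140+B reproduces V0=63.8187.

(0,0): Delta=-0.9367 Bond=194.9568
(1,0): Delta=-1.0000 Bond=208.8698
(1,1): Delta=-0.8722 Bond=190.0530
(2,0): Delta=-1.0000 Bond=215.1359
(2,1): Delta=-1.0000 Bond=215.1359
(2,2): Delta=-0.7418 Bond=169.9128
V0=63.8187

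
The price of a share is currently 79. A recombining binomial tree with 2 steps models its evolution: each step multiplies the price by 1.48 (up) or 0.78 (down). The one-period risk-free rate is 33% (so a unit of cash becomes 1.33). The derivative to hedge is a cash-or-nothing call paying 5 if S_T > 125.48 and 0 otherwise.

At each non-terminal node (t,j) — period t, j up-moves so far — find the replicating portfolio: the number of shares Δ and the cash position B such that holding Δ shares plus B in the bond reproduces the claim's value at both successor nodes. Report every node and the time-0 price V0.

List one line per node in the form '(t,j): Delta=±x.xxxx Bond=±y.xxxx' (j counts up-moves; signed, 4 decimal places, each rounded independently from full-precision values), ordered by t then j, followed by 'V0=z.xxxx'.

(0,0): Delta=0.0534 Bond=-2.4747
(1,0): Delta=0.0000 Bond=0.0000
(1,1): Delta=0.0611 Bond=-4.1890
V0=1.7450

Under the risk-neutral measure, an up-move has probability p* = (R−d)/(u−d) = 0.7857 and values discount at R = 1.33.
Terminal payoffs: V(2,0)=0.0000, V(2,1)=0.0000, V(2,2)=5.0000
(1,0): S=61.6200. Δ = (V_up−V_dn)/(S_up−S_dn) = (0.0000−0.0000)/(91.1976−48.0636) = 0.0000. V = [p*·0.0000 + (1−p*)·0.0000]/1.33 = 0.0000. B = V − Δ·S = 0.0000.
(1,1): S=116.9200. Δ = (V_up−V_dn)/(S_up−S_dn) = (5.0000−0.0000)/(173.0416−91.1976) = 0.0611. V = [p*·5.0000 + (1−p*)·0.0000]/1.33 = 2.9538. B = V − Δ·S = -4.1890.
(0,0): S=79.0000. Δ = (V_up−V_dn)/(S_up−S_dn) = (2.9538−0.0000)/(116.9200−61.6200) = 0.0534. V = [p*·2.9538 + (1−p*)·0.0000]/1.33 = 1.7450. B = V − Δ·S = -2.4747.
Check: Δ(0,0)·S0 + B(0,0) = 1.7450 = V0.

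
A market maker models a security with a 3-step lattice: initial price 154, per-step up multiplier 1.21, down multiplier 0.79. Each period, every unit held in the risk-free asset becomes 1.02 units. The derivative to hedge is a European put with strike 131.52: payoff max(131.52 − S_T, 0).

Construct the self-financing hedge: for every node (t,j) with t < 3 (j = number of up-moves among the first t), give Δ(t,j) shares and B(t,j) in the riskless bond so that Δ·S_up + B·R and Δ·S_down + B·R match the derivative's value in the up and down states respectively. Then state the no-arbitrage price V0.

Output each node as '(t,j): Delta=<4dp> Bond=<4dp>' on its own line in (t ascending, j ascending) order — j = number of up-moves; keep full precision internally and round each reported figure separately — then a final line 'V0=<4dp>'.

(0,0): Delta=-0.2349 Bond=45.8421
(1,0): Delta=-0.5103 Bond=80.2743
(1,1): Delta=-0.0863 Bond=19.0723
(2,0): Delta=-1.0000 Bond=128.9412
(2,1): Delta=-0.2463 Bond=43.0030
(2,2): Delta=0.0000 Bond=0.0000
V0=9.6734

Risk-neutral probability p* = (R−d)/(u−d) = (1.02−0.79)/(1.21−0.79) = 0.5476.
At expiry t=3: V(3,0)=55.5920, V(3,1)=15.2252, V(3,2)=0.0000, V(3,3)=0.0000
Node (2,0) S=96.1114: V=(p*·15.2252+(1−p*)·55.5920)/1.02=32.8298; Δ=(15.2252−55.5920)/(116.2948−75.9280)=-1.0000; B=V−Δ·S=128.9412
Node (2,1) S=147.2086: V=(p*·0.0000+(1−p*)·15.2252)/1.02=6.7525; Δ=(0.0000−15.2252)/(178.1224−116.2948)=-0.2463; B=V−Δ·S=43.0030
Node (2,2) S=225.4714: V=(p*·0.0000+(1−p*)·0.0000)/1.02=0.0000; Δ=(0.0000−0.0000)/(272.8204−178.1224)=0.0000; B=V−Δ·S=0.0000
Node (1,0) S=121.6600: V=(p*·6.7525+(1−p*)·32.8298)/1.02=18.1857; Δ=(6.7525−32.8298)/(147.2086−96.1114)=-0.5103; B=V−Δ·S=80.2743
Node (1,1) S=186.3400: V=(p*·0.0000+(1−p*)·6.7525)/1.02=2.9948; Δ=(0.0000−6.7525)/(225.4714−147.2086)=-0.0863; B=V−Δ·S=19.0723
Node (0,0) S=154.0000: V=(p*·2.9948+(1−p*)·18.1857)/1.02=9.6734; Δ=(2.9948−18.1857)/(186.3400−121.6600)=-0.2349; B=V−Δ·S=45.8421
The time-0 hedge costs 9.6734, which is the no-arbitrage price.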